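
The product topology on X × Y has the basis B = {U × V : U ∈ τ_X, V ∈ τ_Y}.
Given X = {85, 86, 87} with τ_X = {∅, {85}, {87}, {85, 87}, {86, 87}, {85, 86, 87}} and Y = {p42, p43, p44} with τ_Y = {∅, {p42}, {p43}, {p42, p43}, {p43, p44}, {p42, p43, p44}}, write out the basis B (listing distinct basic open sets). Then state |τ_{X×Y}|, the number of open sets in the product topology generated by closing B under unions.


Basis B = {∅ × ∅, {85} × {p42}, {85} × {p43}, {87} × {p42}, {87} × {p43}, {85} × {p42, p43}, {85, 87} × {p42}, {85} × {p43, p44}, {85, 87} × {p43}, {86, 87} × {p42}, {86, 87} × {p43}, {87} × {p42, p43}, {87} × {p43, p44}, {85} × {p42, p43, p44}, {85, 86, 87} × {p42}, {85, 86, 87} × {p43}, {87} × {p42, p43, p44}, {85, 87} × {p42, p43}, {85, 87} × {p43, p44}, {86, 87} × {p42, p43}, {86, 87} × {p43, p44}, {85, 87} × {p42, p43, p44}, {85, 86, 87} × {p42, p43}, {85, 86, 87} × {p43, p44}, {86, 87} × {p42, p43, p44}, {85, 86, 87} × {p42, p43, p44}}; |τ_{X×Y}| = 108.

Enumerate products U × V with U ∈ τ_X, V ∈ τ_Y (deduplicated):
  ∅ × ∅ = {} (∅)
  {85} × {p42} = {(85,p42)}
  {85} × {p43} = {(85,p43)}
  {87} × {p42} = {(87,p42)}
  {87} × {p43} = {(87,p43)}
  {85} × {p42, p43} = {(85,p42), (85,p43)}
  {85, 87} × {p42} = {(85,p42), (87,p42)}
  {85} × {p43, p44} = {(85,p43), (85,p44)}
  {85, 87} × {p43} = {(85,p43), (87,p43)}
  {86, 87} × {p42} = {(86,p42), (87,p42)}
  {86, 87} × {p43} = {(86,p43), (87,p43)}
  {87} × {p42, p43} = {(87,p42), (87,p43)}
  {87} × {p43, p44} = {(87,p43), (87,p44)}
  {85} × {p42, p43, p44} = {(85,p42), (85,p43), (85,p44)}
  {85, 86, 87} × {p42} = {(85,p42), (86,p42), (87,p42)}
  {85, 86, 87} × {p43} = {(85,p43), (86,p43), (87,p43)}
  {87} × {p42, p43, p44} = {(87,p42), (87,p43), (87,p44)}
  {85, 87} × {p42, p43} = {(85,p42), (85,p43), (87,p42), (87,p43)}
  {85, 87} × {p43, p44} = {(85,p43), (85,p44), (87,p43), (87,p44)}
  {86, 87} × {p42, p43} = {(86,p42), (86,p43), (87,p42), (87,p43)}
  {86, 87} × {p43, p44} = {(86,p43), (86,p44), (87,p43), (87,p44)}
  {85, 87} × {p42, p43, p44} = {(85,p42), (85,p43), (85,p44), (87,p42), (87,p43), (87,p44)}
  {85, 86, 87} × {p42, p43} = {(85,p42), (85,p43), (86,p42), (86,p43), (87,p42), (87,p43)}
  {85, 86, 87} × {p43, p44} = {(85,p43), (85,p44), (86,p43), (86,p44), (87,p43), (87,p44)}
  {86, 87} × {p42, p43, p44} = {(86,p42), (86,p43), (86,p44), (87,p42), (87,p43), (87,p44)}
  {85, 86, 87} × {p42, p43, p44} = {(85,p42), (85,p43), (85,p44), (86,p42), (86,p43), (86,p44), (87,p42), (87,p43), (87,p44)}
These 26 distinct sets form the basis B.
Close under arbitrary unions to get τ_{X×Y}; counting gives |τ_{X×Y}| = 108.


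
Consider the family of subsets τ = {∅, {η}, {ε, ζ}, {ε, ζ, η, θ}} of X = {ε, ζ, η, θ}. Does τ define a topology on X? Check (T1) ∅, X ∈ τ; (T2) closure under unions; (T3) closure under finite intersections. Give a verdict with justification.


τ is NOT a topology on X.

Axiom (T1): ∅ ∈ τ? Yes; X ∈ τ? Yes.
Axiom (T2/T3): check pairwise unions and intersections of members of τ.
Counterexample for (T2): {η} ∪ {ε, ζ} = {ε, ζ, η} ∉ τ. Therefore τ is NOT a topology.


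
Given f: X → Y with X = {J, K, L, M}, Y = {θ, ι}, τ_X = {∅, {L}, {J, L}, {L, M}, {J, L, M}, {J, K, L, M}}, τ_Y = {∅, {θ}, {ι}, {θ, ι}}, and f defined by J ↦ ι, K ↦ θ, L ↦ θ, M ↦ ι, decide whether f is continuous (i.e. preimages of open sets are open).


f is NOT continuous.

Compute f^{-1}(U) for each U ∈ τ_Y:
  U = ∅: f^{-1}(U) = ∅ ∈ τ_X ✓.
  U = {θ}: f^{-1}(U) = {K, L} ∉ τ_X ✗.
  U = {ι}: f^{-1}(U) = {J, M} ∉ τ_X ✗.
  U = {θ, ι}: f^{-1}(U) = {J, K, L, M} ∈ τ_X ✓.
Found U = {θ} with f^{-1}(U) = {K, L} not in τ_X. Therefore f is NOT continuous.


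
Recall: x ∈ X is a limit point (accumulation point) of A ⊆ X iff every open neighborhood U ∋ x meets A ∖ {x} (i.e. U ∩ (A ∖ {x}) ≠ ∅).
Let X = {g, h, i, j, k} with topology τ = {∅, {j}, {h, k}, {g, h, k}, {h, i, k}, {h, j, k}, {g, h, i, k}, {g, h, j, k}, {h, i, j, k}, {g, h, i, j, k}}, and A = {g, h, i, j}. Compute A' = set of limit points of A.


A' = {g, i, k}

For each x ∈ X, list the open sets U ∈ τ with x ∈ U, then check whether U ∩ (A ∖ {x}) ≠ ∅ for every such U.
  x = g: opens ∋ x are {g, h, k}, {g, h, i, k}, {g, h, j, k}, {g, h, i, j, k}; each meets A ∖ {g}, so x IS a limit point.
  x = h: open {h, k} ∋ x has {h, k} ∩ (A ∖ {h}) = ∅, so x is NOT a limit point.
  x = i: opens ∋ x are {h, i, k}, {g, h, i, k}, {h, i, j, k}, {g, h, i, j, k}; each meets A ∖ {i}, so x IS a limit point.
  x = j: open {j} ∋ x has {j} ∩ (A ∖ {j}) = ∅, so x is NOT a limit point.
  x = k: opens ∋ x are {h, k}, {g, h, k}, {h, i, k}, {h, j, k}, {g, h, i, k}, {g, h, j, k}, {h, i, j, k}, {g, h, i, j, k}; each meets A ∖ {k}, so x IS a limit point.
Collecting: A' = {g, i, k}.


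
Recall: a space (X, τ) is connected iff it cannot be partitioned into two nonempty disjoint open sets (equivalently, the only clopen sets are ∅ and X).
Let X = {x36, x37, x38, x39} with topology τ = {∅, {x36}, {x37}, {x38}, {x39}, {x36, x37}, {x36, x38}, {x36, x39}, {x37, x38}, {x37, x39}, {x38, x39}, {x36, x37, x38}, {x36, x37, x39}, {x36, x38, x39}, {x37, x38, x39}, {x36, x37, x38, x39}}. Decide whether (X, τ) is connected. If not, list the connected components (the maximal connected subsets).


(X, τ) is disconnected; components = [{x36}, {x37}, {x38}, {x39}].

Find clopen sets (U ∈ τ with X ∖ U ∈ τ):
  U = ∅, X ∖ U = {x36, x37, x38, x39} — both open, so U is clopen.
  U = {x36}, X ∖ U = {x37, x38, x39} — both open, so U is clopen.
  U = {x37}, X ∖ U = {x36, x38, x39} — both open, so U is clopen.
  U = {x38}, X ∖ U = {x36, x37, x39} — both open, so U is clopen.
  U = {x39}, X ∖ U = {x36, x37, x38} — both open, so U is clopen.
  U = {x36, x37}, X ∖ U = {x38, x39} — both open, so U is clopen.
  U = {x36, x38}, X ∖ U = {x37, x39} — both open, so U is clopen.
  U = {x36, x39}, X ∖ U = {x37, x38} — both open, so U is clopen.
  U = {x37, x38}, X ∖ U = {x36, x39} — both open, so U is clopen.
  U = {x37, x39}, X ∖ U = {x36, x38} — both open, so U is clopen.
  U = {x38, x39}, X ∖ U = {x36, x37} — both open, so U is clopen.
  U = {x36, x37, x38}, X ∖ U = {x39} — both open, so U is clopen.
  U = {x36, x37, x39}, X ∖ U = {x38} — both open, so U is clopen.
  U = {x36, x38, x39}, X ∖ U = {x37} — both open, so U is clopen.
  U = {x37, x38, x39}, X ∖ U = {x36} — both open, so U is clopen.
  U = {x36, x37, x38, x39}, X ∖ U = ∅ — both open, so U is clopen.
Nontrivial clopen(s) exist: e.g. {x37, x38, x39}. So (X, τ) is disconnected.
Compute connected components by grouping points that agree on all clopens:
  component: {x36}
  component: {x37}
  component: {x38}
  component: {x39}


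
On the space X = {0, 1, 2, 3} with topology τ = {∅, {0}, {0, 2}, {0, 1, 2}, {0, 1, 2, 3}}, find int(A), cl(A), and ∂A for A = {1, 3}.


int(A) = ∅, cl(A) = {1, 3}, ∂A = {1, 3}.

Closed sets in (X, τ) are complements of opens:
  closed(X, τ) = {∅, {3}, {1, 3}, {1, 2, 3}, {0, 1, 2, 3}}.
int(A) = ⋃ {U ∈ τ : U ⊆ A}. Opens contained in A: ∅.
Taking the union of these: int(A) = ∅.
cl(A) = ⋂ {C closed : A ⊆ C}. Closed sets containing A: {1, 3}, {1, 2, 3}, {0, 1, 2, 3}.
Intersecting these: cl(A) = {1, 3}.
∂A = cl(A) ∖ int(A) = {1, 3} ∖ ∅ = {1, 3}.


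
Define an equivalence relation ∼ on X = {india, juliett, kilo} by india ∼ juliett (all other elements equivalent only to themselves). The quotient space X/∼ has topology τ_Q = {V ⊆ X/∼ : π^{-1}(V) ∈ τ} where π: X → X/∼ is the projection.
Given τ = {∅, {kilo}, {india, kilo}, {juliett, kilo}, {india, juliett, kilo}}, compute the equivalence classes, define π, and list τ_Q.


X/∼ = {[india=juliett], [kilo]}; |τ_Q| = 3.

Equivalence classes: [india=juliett], [kilo].
Quotient map π: X → X/∼ sends india ↦ [india=juliett], juliett ↦ [india=juliett], kilo ↦ [kilo].
For each subset V ⊆ X/∼, compute π^{-1}(V) ⊆ X and check whether π^{-1}(V) ∈ τ. V is open in τ_Q iff π^{-1}(V) ∈ τ.
  V = {}: π^{-1}(V) = ∅ ∈ τ ✓.
  V = {[india=juliett]}: π^{-1}(V) = {india, juliett} ∉ τ ✗.
  V = {[kilo]}: π^{-1}(V) = {kilo} ∈ τ ✓.
  V = {[india=juliett], [kilo]}: π^{-1}(V) = {india, juliett, kilo} ∈ τ ✓.
Open sets in the quotient: τ_Q = {{}, {[kilo]}, {[india=juliett], [kilo]}} (3 elements).


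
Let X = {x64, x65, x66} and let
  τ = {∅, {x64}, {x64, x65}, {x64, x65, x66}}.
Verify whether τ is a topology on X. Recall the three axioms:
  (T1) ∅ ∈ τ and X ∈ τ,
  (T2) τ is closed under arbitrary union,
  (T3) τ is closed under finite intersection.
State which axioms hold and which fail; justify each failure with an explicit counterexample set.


τ IS a topology on X.

Axiom (T1): ∅ ∈ τ? Yes; X ∈ τ? Yes.
Axiom (T2/T3): check pairwise unions and intersections of members of τ.
All pairwise intersections and unions checked — each lies in τ. Therefore τ satisfies (T1), (T2), (T3): it IS a topology on X.


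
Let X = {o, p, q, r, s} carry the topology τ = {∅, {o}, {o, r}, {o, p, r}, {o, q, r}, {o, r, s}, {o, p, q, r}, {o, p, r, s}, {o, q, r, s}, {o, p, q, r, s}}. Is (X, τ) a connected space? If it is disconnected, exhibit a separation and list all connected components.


(X, τ) is connected.

Find clopen sets (U ∈ τ with X ∖ U ∈ τ):
  U = ∅, X ∖ U = {o, p, q, r, s} — both open, so U is clopen.
  U = {o, p, q, r, s}, X ∖ U = ∅ — both open, so U is clopen.
Only trivial clopens (∅ and X) exist, so (X, τ) is connected.
Compute connected components by grouping points that agree on all clopens:
  component: {o, p, q, r, s}


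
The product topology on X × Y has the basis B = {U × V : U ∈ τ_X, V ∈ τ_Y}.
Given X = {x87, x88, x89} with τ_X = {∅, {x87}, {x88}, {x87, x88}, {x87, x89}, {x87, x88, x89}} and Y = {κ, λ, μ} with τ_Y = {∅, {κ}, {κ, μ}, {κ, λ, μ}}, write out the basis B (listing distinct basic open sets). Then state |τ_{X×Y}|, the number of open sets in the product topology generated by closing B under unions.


Basis B = {∅ × ∅, {x87} × {κ}, {x88} × {κ}, {x87} × {κ, μ}, {x87, x88} × {κ}, {x87, x89} × {κ}, {x88} × {κ, μ}, {x87} × {κ, λ, μ}, {x87, x88, x89} × {κ}, {x88} × {κ, λ, μ}, {x87, x88} × {κ, μ}, {x87, x89} × {κ, μ}, {x87, x88} × {κ, λ, μ}, {x87, x89} × {κ, λ, μ}, {x87, x88, x89} × {κ, μ}, {x87, x88, x89} × {κ, λ, μ}}; |τ_{X×Y}| = 40.

Enumerate products U × V with U ∈ τ_X, V ∈ τ_Y (deduplicated):
  ∅ × ∅ = {} (∅)
  {x87} × {κ} = {(x87,κ)}
  {x88} × {κ} = {(x88,κ)}
  {x87} × {κ, μ} = {(x87,κ), (x87,μ)}
  {x87, x88} × {κ} = {(x87,κ), (x88,κ)}
  {x87, x89} × {κ} = {(x87,κ), (x89,κ)}
  {x88} × {κ, μ} = {(x88,κ), (x88,μ)}
  {x87} × {κ, λ, μ} = {(x87,κ), (x87,λ), (x87,μ)}
  {x87, x88, x89} × {κ} = {(x87,κ), (x88,κ), (x89,κ)}
  {x88} × {κ, λ, μ} = {(x88,κ), (x88,λ), (x88,μ)}
  {x87, x88} × {κ, μ} = {(x87,κ), (x87,μ), (x88,κ), (x88,μ)}
  {x87, x89} × {κ, μ} = {(x87,κ), (x87,μ), (x89,κ), (x89,μ)}
  {x87, x88} × {κ, λ, μ} = {(x87,κ), (x87,λ), (x87,μ), (x88,κ), (x88,λ), (x88,μ)}
  {x87, x89} × {κ, λ, μ} = {(x87,κ), (x87,λ), (x87,μ), (x89,κ), (x89,λ), (x89,μ)}
  {x87, x88, x89} × {κ, μ} = {(x87,κ), (x87,μ), (x88,κ), (x88,μ), (x89,κ), (x89,μ)}
  {x87, x88, x89} × {κ, λ, μ} = {(x87,κ), (x87,λ), (x87,μ), (x88,κ), (x88,λ), (x88,μ), (x89,κ), (x89,λ), (x89,μ)}
These 16 distinct sets form the basis B.
Close under arbitrary unions to get τ_{X×Y}; counting gives |τ_{X×Y}| = 40.


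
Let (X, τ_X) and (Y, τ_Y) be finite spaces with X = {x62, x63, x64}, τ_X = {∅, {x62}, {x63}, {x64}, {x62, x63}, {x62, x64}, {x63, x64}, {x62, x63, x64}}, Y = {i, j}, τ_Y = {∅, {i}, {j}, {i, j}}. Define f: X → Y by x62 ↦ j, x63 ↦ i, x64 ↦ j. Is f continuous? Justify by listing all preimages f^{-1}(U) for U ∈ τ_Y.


f IS continuous.

Compute f^{-1}(U) for each U ∈ τ_Y:
  U = ∅: f^{-1}(U) = ∅ ∈ τ_X ✓.
  U = {i}: f^{-1}(U) = {x63} ∈ τ_X ✓.
  U = {j}: f^{-1}(U) = {x62, x64} ∈ τ_X ✓.
  U = {i, j}: f^{-1}(U) = {x62, x63, x64} ∈ τ_X ✓.
Every preimage lies in τ_X, so f IS continuous.


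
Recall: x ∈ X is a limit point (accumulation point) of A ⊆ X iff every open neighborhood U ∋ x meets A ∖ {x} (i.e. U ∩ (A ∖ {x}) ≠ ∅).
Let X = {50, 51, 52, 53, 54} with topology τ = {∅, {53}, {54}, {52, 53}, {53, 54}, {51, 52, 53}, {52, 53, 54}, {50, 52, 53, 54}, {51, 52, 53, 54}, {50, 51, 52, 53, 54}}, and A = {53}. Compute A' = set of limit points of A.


A' = {50, 51, 52}

For each x ∈ X, list the open sets U ∈ τ with x ∈ U, then check whether U ∩ (A ∖ {x}) ≠ ∅ for every such U.
  x = 50: opens ∋ x are {50, 52, 53, 54}, {50, 51, 52, 53, 54}; each meets A ∖ {50}, so x IS a limit point.
  x = 51: opens ∋ x are {51, 52, 53}, {51, 52, 53, 54}, {50, 51, 52, 53, 54}; each meets A ∖ {51}, so x IS a limit point.
  x = 52: opens ∋ x are {52, 53}, {51, 52, 53}, {52, 53, 54}, {50, 52, 53, 54}, {51, 52, 53, 54}, {50, 51, 52, 53, 54}; each meets A ∖ {52}, so x IS a limit point.
  x = 53: open {53} ∋ x has {53} ∩ (A ∖ {53}) = ∅, so x is NOT a limit point.
  x = 54: open {54} ∋ x has {54} ∩ (A ∖ {54}) = ∅, so x is NOT a limit point.
Collecting: A' = {50, 51, 52}.


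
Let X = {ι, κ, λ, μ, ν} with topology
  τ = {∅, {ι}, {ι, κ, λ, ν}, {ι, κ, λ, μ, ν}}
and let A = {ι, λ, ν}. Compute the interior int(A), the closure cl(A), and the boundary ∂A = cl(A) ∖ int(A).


int(A) = {ι}, cl(A) = {ι, κ, λ, μ, ν}, ∂A = {κ, λ, μ, ν}.

Closed sets in (X, τ) are complements of opens:
  closed(X, τ) = {∅, {μ}, {κ, λ, μ, ν}, {ι, κ, λ, μ, ν}}.
int(A) = ⋃ {U ∈ τ : U ⊆ A}. Opens contained in A: ∅, {ι}.
Taking the union of these: int(A) = {ι}.
cl(A) = ⋂ {C closed : A ⊆ C}. Closed sets containing A: {ι, κ, λ, μ, ν}.
Intersecting these: cl(A) = {ι, κ, λ, μ, ν}.
∂A = cl(A) ∖ int(A) = {ι, κ, λ, μ, ν} ∖ {ι} = {κ, λ, μ, ν}.


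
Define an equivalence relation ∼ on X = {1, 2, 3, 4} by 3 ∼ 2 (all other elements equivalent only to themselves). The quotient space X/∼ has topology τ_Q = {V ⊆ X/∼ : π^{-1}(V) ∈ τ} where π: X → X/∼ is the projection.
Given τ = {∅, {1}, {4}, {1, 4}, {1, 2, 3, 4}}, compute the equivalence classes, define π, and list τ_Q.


X/∼ = {[1], [2=3], [4]}; |τ_Q| = 5.

Equivalence classes: [1], [2=3], [4].
Quotient map π: X → X/∼ sends 1 ↦ [1], 2 ↦ [2=3], 3 ↦ [2=3], 4 ↦ [4].
For each subset V ⊆ X/∼, compute π^{-1}(V) ⊆ X and check whether π^{-1}(V) ∈ τ. V is open in τ_Q iff π^{-1}(V) ∈ τ.
  V = {}: π^{-1}(V) = ∅ ∈ τ ✓.
  V = {[1]}: π^{-1}(V) = {1} ∈ τ ✓.
  V = {[2=3]}: π^{-1}(V) = {2, 3} ∉ τ ✗.
  V = {[1], [2=3]}: π^{-1}(V) = {1, 2, 3} ∉ τ ✗.
  V = {[4]}: π^{-1}(V) = {4} ∈ τ ✓.
  V = {[1], [4]}: π^{-1}(V) = {1, 4} ∈ τ ✓.
  V = {[2=3], [4]}: π^{-1}(V) = {2, 3, 4} ∉ τ ✗.
  V = {[1], [2=3], [4]}: π^{-1}(V) = {1, 2, 3, 4} ∈ τ ✓.
Open sets in the quotient: τ_Q = {{}, {[1]}, {[4]}, {[1], [4]}, {[1], [2=3], [4]}} (5 elements).


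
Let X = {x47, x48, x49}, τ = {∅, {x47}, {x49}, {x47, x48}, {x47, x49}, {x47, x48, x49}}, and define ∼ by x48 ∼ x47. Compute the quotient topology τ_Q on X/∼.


X/∼ = {[x47=x48], [x49]}; |τ_Q| = 4.

Equivalence classes: [x47=x48], [x49].
Quotient map π: X → X/∼ sends x47 ↦ [x47=x48], x48 ↦ [x47=x48], x49 ↦ [x49].
For each subset V ⊆ X/∼, compute π^{-1}(V) ⊆ X and check whether π^{-1}(V) ∈ τ. V is open in τ_Q iff π^{-1}(V) ∈ τ.
  V = {}: π^{-1}(V) = ∅ ∈ τ ✓.
  V = {[x47=x48]}: π^{-1}(V) = {x47, x48} ∈ τ ✓.
  V = {[x49]}: π^{-1}(V) = {x49} ∈ τ ✓.
  V = {[x47=x48], [x49]}: π^{-1}(V) = {x47, x48, x49} ∈ τ ✓.
Open sets in the quotient: τ_Q = {{}, {[x47=x48]}, {[x49]}, {[x47=x48], [x49]}} (4 elements).


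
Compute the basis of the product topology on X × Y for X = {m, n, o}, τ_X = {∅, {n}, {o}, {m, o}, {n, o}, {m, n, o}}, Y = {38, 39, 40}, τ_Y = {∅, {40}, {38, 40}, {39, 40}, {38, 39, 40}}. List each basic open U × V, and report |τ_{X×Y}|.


Basis B = {∅ × ∅, {n} × {40}, {o} × {40}, {m, o} × {40}, {n} × {38, 40}, {n} × {39, 40}, {n, o} × {40}, {o} × {38, 40}, {o} × {39, 40}, {m, n, o} × {40}, {n} × {38, 39, 40}, {o} × {38, 39, 40}, {m, o} × {38, 40}, {m, o} × {39, 40}, {n, o} × {38, 40}, {n, o} × {39, 40}, {m, o} × {38, 39, 40}, {m, n, o} × {38, 40}, {m, n, o} × {39, 40}, {n, o} × {38, 39, 40}, {m, n, o} × {38, 39, 40}}; |τ_{X×Y}| = 70.

Enumerate products U × V with U ∈ τ_X, V ∈ τ_Y (deduplicated):
  ∅ × ∅ = {} (∅)
  {n} × {40} = {(n,40)}
  {o} × {40} = {(o,40)}
  {m, o} × {40} = {(m,40), (o,40)}
  {n} × {38, 40} = {(n,38), (n,40)}
  {n} × {39, 40} = {(n,39), (n,40)}
  {n, o} × {40} = {(n,40), (o,40)}
  {o} × {38, 40} = {(o,38), (o,40)}
  {o} × {39, 40} = {(o,39), (o,40)}
  {m, n, o} × {40} = {(m,40), (n,40), (o,40)}
  {n} × {38, 39, 40} = {(n,38), (n,39), (n,40)}
  {o} × {38, 39, 40} = {(o,38), (o,39), (o,40)}
  {m, o} × {38, 40} = {(m,38), (m,40), (o,38), (o,40)}
  {m, o} × {39, 40} = {(m,39), (m,40), (o,39), (o,40)}
  {n, o} × {38, 40} = {(n,38), (n,40), (o,38), (o,40)}
  {n, o} × {39, 40} = {(n,39), (n,40), (o,39), (o,40)}
  {m, o} × {38, 39, 40} = {(m,38), (m,39), (m,40), (o,38), (o,39), (o,40)}
  {m, n, o} × {38, 40} = {(m,38), (m,40), (n,38), (n,40), (o,38), (o,40)}
  {m, n, o} × {39, 40} = {(m,39), (m,40), (n,39), (n,40), (o,39), (o,40)}
  {n, o} × {38, 39, 40} = {(n,38), (n,39), (n,40), (o,38), (o,39), (o,40)}
  {m, n, o} × {38, 39, 40} = {(m,38), (m,39), (m,40), (n,38), (n,39), (n,40), (o,38), (o,39), (o,40)}
These 21 distinct sets form the basis B.
Close under arbitrary unions to get τ_{X×Y}; counting gives |τ_{X×Y}| = 70.


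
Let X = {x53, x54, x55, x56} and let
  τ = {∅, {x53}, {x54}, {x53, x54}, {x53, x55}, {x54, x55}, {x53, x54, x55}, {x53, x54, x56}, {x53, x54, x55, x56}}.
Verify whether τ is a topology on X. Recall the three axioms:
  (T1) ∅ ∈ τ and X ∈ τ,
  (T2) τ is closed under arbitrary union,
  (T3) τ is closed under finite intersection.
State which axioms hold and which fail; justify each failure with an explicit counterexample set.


τ is NOT a topology on X.

Axiom (T1): ∅ ∈ τ? Yes; X ∈ τ? Yes.
Axiom (T2/T3): check pairwise unions and intersections of members of τ.
Counterexample for (T3): {x53, x55} ∩ {x54, x55} = {x55} ∉ τ. Therefore τ is NOT a topology.


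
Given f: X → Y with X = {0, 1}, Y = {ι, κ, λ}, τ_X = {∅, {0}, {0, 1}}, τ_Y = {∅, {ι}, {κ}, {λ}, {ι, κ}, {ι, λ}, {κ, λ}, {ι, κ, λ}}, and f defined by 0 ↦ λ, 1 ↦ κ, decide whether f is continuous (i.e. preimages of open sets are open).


f is NOT continuous.

Compute f^{-1}(U) for each U ∈ τ_Y:
  U = ∅: f^{-1}(U) = ∅ ∈ τ_X ✓.
  U = {ι}: f^{-1}(U) = ∅ ∈ τ_X ✓.
  U = {κ}: f^{-1}(U) = {1} ∉ τ_X ✗.
  U = {λ}: f^{-1}(U) = {0} ∈ τ_X ✓.
  U = {ι, κ}: f^{-1}(U) = {1} ∉ τ_X ✗.
  U = {ι, λ}: f^{-1}(U) = {0} ∈ τ_X ✓.
  U = {κ, λ}: f^{-1}(U) = {0, 1} ∈ τ_X ✓.
  U = {ι, κ, λ}: f^{-1}(U) = {0, 1} ∈ τ_X ✓.
Found U = {κ} with f^{-1}(U) = {1} not in τ_X. Therefore f is NOT continuous.


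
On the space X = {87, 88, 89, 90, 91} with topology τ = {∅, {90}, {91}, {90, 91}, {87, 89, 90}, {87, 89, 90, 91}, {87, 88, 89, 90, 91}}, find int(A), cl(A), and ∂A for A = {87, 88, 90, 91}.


int(A) = {90, 91}, cl(A) = {87, 88, 89, 90, 91}, ∂A = {87, 88, 89}.

Closed sets in (X, τ) are complements of opens:
  closed(X, τ) = {∅, {88}, {88, 91}, {87, 88, 89}, {87, 88, 89, 90}, {87, 88, 89, 91}, {87, 88, 89, 90, 91}}.
int(A) = ⋃ {U ∈ τ : U ⊆ A}. Opens contained in A: ∅, {90}, {91}, {90, 91}.
Taking the union of these: int(A) = {90, 91}.
cl(A) = ⋂ {C closed : A ⊆ C}. Closed sets containing A: {87, 88, 89, 90, 91}.
Intersecting these: cl(A) = {87, 88, 89, 90, 91}.
∂A = cl(A) ∖ int(A) = {87, 88, 89, 90, 91} ∖ {90, 91} = {87, 88, 89}.


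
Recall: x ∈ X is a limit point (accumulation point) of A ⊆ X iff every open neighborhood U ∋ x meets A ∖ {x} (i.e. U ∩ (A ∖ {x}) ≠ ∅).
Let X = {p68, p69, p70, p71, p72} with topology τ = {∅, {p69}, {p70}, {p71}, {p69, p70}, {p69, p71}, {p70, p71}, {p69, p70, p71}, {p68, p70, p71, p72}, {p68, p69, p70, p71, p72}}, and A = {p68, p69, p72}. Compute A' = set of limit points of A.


A' = {p68, p72}

For each x ∈ X, list the open sets U ∈ τ with x ∈ U, then check whether U ∩ (A ∖ {x}) ≠ ∅ for every such U.
  x = p68: opens ∋ x are {p68, p70, p71, p72}, {p68, p69, p70, p71, p72}; each meets A ∖ {p68}, so x IS a limit point.
  x = p69: open {p69} ∋ x has {p69} ∩ (A ∖ {p69}) = ∅, so x is NOT a limit point.
  x = p70: open {p70} ∋ x has {p70} ∩ (A ∖ {p70}) = ∅, so x is NOT a limit point.
  x = p71: open {p71} ∋ x has {p71} ∩ (A ∖ {p71}) = ∅, so x is NOT a limit point.
  x = p72: opens ∋ x are {p68, p70, p71, p72}, {p68, p69, p70, p71, p72}; each meets A ∖ {p72}, so x IS a limit point.
Collecting: A' = {p68, p72}.


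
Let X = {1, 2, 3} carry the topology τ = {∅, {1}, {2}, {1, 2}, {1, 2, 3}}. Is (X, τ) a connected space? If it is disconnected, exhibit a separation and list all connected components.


(X, τ) is connected.

Find clopen sets (U ∈ τ with X ∖ U ∈ τ):
  U = ∅, X ∖ U = {1, 2, 3} — both open, so U is clopen.
  U = {1, 2, 3}, X ∖ U = ∅ — both open, so U is clopen.
Only trivial clopens (∅ and X) exist, so (X, τ) is connected.
Compute connected components by grouping points that agree on all clopens:
  component: {1, 2, 3}


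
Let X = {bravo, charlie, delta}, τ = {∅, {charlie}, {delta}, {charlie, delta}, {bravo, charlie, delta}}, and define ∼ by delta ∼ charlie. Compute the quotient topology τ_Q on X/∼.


X/∼ = {[bravo], [charlie=delta]}; |τ_Q| = 3.

Equivalence classes: [bravo], [charlie=delta].
Quotient map π: X → X/∼ sends bravo ↦ [bravo], charlie ↦ [charlie=delta], delta ↦ [charlie=delta].
For each subset V ⊆ X/∼, compute π^{-1}(V) ⊆ X and check whether π^{-1}(V) ∈ τ. V is open in τ_Q iff π^{-1}(V) ∈ τ.
  V = {}: π^{-1}(V) = ∅ ∈ τ ✓.
  V = {[bravo]}: π^{-1}(V) = {bravo} ∉ τ ✗.
  V = {[charlie=delta]}: π^{-1}(V) = {charlie, delta} ∈ τ ✓.
  V = {[bravo], [charlie=delta]}: π^{-1}(V) = {bravo, charlie, delta} ∈ τ ✓.
Open sets in the quotient: τ_Q = {{}, {[charlie=delta]}, {[bravo], [charlie=delta]}} (3 elements).


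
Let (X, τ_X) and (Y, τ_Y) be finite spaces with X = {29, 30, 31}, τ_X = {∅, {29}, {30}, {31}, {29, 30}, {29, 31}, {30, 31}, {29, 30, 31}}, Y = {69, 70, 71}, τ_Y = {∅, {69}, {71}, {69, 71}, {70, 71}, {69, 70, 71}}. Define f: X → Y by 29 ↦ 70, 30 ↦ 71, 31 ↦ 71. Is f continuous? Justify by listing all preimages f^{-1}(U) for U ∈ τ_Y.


f IS continuous.

Compute f^{-1}(U) for each U ∈ τ_Y:
  U = ∅: f^{-1}(U) = ∅ ∈ τ_X ✓.
  U = {69}: f^{-1}(U) = ∅ ∈ τ_X ✓.
  U = {71}: f^{-1}(U) = {30, 31} ∈ τ_X ✓.
  U = {69, 71}: f^{-1}(U) = {30, 31} ∈ τ_X ✓.
  U = {70, 71}: f^{-1}(U) = {29, 30, 31} ∈ τ_X ✓.
  U = {69, 70, 71}: f^{-1}(U) = {29, 30, 31} ∈ τ_X ✓.
Every preimage lies in τ_X, so f IS continuous.


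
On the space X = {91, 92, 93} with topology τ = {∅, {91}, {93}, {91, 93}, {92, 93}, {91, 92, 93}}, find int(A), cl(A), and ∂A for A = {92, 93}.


int(A) = {92, 93}, cl(A) = {92, 93}, ∂A = ∅.

Closed sets in (X, τ) are complements of opens:
  closed(X, τ) = {∅, {91}, {92}, {91, 92}, {92, 93}, {91, 92, 93}}.
int(A) = ⋃ {U ∈ τ : U ⊆ A}. Opens contained in A: ∅, {93}, {92, 93}.
Taking the union of these: int(A) = {92, 93}.
cl(A) = ⋂ {C closed : A ⊆ C}. Closed sets containing A: {92, 93}, {91, 92, 93}.
Intersecting these: cl(A) = {92, 93}.
∂A = cl(A) ∖ int(A) = {92, 93} ∖ {92, 93} = ∅.


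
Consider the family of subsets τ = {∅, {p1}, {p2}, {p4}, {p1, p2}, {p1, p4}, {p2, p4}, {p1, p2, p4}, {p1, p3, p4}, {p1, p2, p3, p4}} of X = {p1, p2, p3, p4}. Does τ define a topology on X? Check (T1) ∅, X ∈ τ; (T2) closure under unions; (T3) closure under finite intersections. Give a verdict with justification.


τ IS a topology on X.

Axiom (T1): ∅ ∈ τ? Yes; X ∈ τ? Yes.
Axiom (T2/T3): check pairwise unions and intersections of members of τ.
All pairwise intersections and unions checked — each lies in τ. Therefore τ satisfies (T1), (T2), (T3): it IS a topology on X.


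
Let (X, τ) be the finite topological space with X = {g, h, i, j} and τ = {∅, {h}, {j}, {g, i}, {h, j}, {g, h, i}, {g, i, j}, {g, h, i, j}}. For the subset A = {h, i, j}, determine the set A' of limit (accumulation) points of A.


A' = {g}

For each x ∈ X, list the open sets U ∈ τ with x ∈ U, then check whether U ∩ (A ∖ {x}) ≠ ∅ for every such U.
  x = g: opens ∋ x are {g, i}, {g, h, i}, {g, i, j}, {g, h, i, j}; each meets A ∖ {g}, so x IS a limit point.
  x = h: open {h} ∋ x has {h} ∩ (A ∖ {h}) = ∅, so x is NOT a limit point.
  x = i: open {g, i} ∋ x has {g, i} ∩ (A ∖ {i}) = ∅, so x is NOT a limit point.
  x = j: open {j} ∋ x has {j} ∩ (A ∖ {j}) = ∅, so x is NOT a limit point.
Collecting: A' = {g}.


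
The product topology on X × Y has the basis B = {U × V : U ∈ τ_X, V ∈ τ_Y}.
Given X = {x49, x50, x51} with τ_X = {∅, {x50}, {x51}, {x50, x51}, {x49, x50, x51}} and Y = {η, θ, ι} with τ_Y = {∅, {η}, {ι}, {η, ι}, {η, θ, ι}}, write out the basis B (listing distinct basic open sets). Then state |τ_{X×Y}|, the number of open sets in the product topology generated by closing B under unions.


Basis B = {∅ × ∅, {x50} × {η}, {x50} × {ι}, {x51} × {η}, {x51} × {ι}, {x50} × {η, ι}, {x50, x51} × {η}, {x50, x51} × {ι}, {x51} × {η, ι}, {x49, x50, x51} × {η}, {x49, x50, x51} × {ι}, {x50} × {η, θ, ι}, {x51} × {η, θ, ι}, {x50, x51} × {η, ι}, {x49, x50, x51} × {η, ι}, {x50, x51} × {η, θ, ι}, {x49, x50, x51} × {η, θ, ι}}; |τ_{X×Y}| = 48.

Enumerate products U × V with U ∈ τ_X, V ∈ τ_Y (deduplicated):
  ∅ × ∅ = {} (∅)
  {x50} × {η} = {(x50,η)}
  {x50} × {ι} = {(x50,ι)}
  {x51} × {η} = {(x51,η)}
  {x51} × {ι} = {(x51,ι)}
  {x50} × {η, ι} = {(x50,η), (x50,ι)}
  {x50, x51} × {η} = {(x50,η), (x51,η)}
  {x50, x51} × {ι} = {(x50,ι), (x51,ι)}
  {x51} × {η, ι} = {(x51,η), (x51,ι)}
  {x49, x50, x51} × {η} = {(x49,η), (x50,η), (x51,η)}
  {x49, x50, x51} × {ι} = {(x49,ι), (x50,ι), (x51,ι)}
  {x50} × {η, θ, ι} = {(x50,η), (x50,θ), (x50,ι)}
  {x51} × {η, θ, ι} = {(x51,η), (x51,θ), (x51,ι)}
  {x50, x51} × {η, ι} = {(x50,η), (x50,ι), (x51,η), (x51,ι)}
  {x49, x50, x51} × {η, ι} = {(x49,η), (x49,ι), (x50,η), (x50,ι), (x51,η), (x51,ι)}
  {x50, x51} × {η, θ, ι} = {(x50,η), (x50,θ), (x50,ι), (x51,η), (x51,θ), (x51,ι)}
  {x49, x50, x51} × {η, θ, ι} = {(x49,η), (x49,θ), (x49,ι), (x50,η), (x50,θ), (x50,ι), (x51,η), (x51,θ), (x51,ι)}
These 17 distinct sets form the basis B.
Close under arbitrary unions to get τ_{X×Y}; counting gives |τ_{X×Y}| = 48.


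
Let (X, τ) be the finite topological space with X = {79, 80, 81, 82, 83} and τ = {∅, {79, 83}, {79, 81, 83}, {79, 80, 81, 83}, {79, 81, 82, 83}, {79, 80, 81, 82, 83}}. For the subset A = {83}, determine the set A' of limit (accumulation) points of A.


A' = {79, 80, 81, 82}

For each x ∈ X, list the open sets U ∈ τ with x ∈ U, then check whether U ∩ (A ∖ {x}) ≠ ∅ for every such U.
  x = 79: opens ∋ x are {79, 83}, {79, 81, 83}, {79, 80, 81, 83}, {79, 81, 82, 83}, {79, 80, 81, 82, 83}; each meets A ∖ {79}, so x IS a limit point.
  x = 80: opens ∋ x are {79, 80, 81, 83}, {79, 80, 81, 82, 83}; each meets A ∖ {80}, so x IS a limit point.
  x = 81: opens ∋ x are {79, 81, 83}, {79, 80, 81, 83}, {79, 81, 82, 83}, {79, 80, 81, 82, 83}; each meets A ∖ {81}, so x IS a limit point.
  x = 82: opens ∋ x are {79, 81, 82, 83}, {79, 80, 81, 82, 83}; each meets A ∖ {82}, so x IS a limit point.
  x = 83: open {79, 83} ∋ x has {79, 83} ∩ (A ∖ {83}) = ∅, so x is NOT a limit point.
Collecting: A' = {79, 80, 81, 82}.


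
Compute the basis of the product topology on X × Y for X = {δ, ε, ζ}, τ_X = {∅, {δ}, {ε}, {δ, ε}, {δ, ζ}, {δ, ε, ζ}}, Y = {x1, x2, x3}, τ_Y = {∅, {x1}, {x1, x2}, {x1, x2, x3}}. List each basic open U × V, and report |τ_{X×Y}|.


Basis B = {∅ × ∅, {δ} × {x1}, {ε} × {x1}, {δ} × {x1, x2}, {δ, ε} × {x1}, {δ, ζ} × {x1}, {ε} × {x1, x2}, {δ} × {x1, x2, x3}, {δ, ε, ζ} × {x1}, {ε} × {x1, x2, x3}, {δ, ε} × {x1, x2}, {δ, ζ} × {x1, x2}, {δ, ε} × {x1, x2, x3}, {δ, ζ} × {x1, x2, x3}, {δ, ε, ζ} × {x1, x2}, {δ, ε, ζ} × {x1, x2, x3}}; |τ_{X×Y}| = 40.

Enumerate products U × V with U ∈ τ_X, V ∈ τ_Y (deduplicated):
  ∅ × ∅ = {} (∅)
  {δ} × {x1} = {(δ,x1)}
  {ε} × {x1} = {(ε,x1)}
  {δ} × {x1, x2} = {(δ,x1), (δ,x2)}
  {δ, ε} × {x1} = {(δ,x1), (ε,x1)}
  {δ, ζ} × {x1} = {(δ,x1), (ζ,x1)}
  {ε} × {x1, x2} = {(ε,x1), (ε,x2)}
  {δ} × {x1, x2, x3} = {(δ,x1), (δ,x2), (δ,x3)}
  {δ, ε, ζ} × {x1} = {(δ,x1), (ε,x1), (ζ,x1)}
  {ε} × {x1, x2, x3} = {(ε,x1), (ε,x2), (ε,x3)}
  {δ, ε} × {x1, x2} = {(δ,x1), (δ,x2), (ε,x1), (ε,x2)}
  {δ, ζ} × {x1, x2} = {(δ,x1), (δ,x2), (ζ,x1), (ζ,x2)}
  {δ, ε} × {x1, x2, x3} = {(δ,x1), (δ,x2), (δ,x3), (ε,x1), (ε,x2), (ε,x3)}
  {δ, ζ} × {x1, x2, x3} = {(δ,x1), (δ,x2), (δ,x3), (ζ,x1), (ζ,x2), (ζ,x3)}
  {δ, ε, ζ} × {x1, x2} = {(δ,x1), (δ,x2), (ε,x1), (ε,x2), (ζ,x1), (ζ,x2)}
  {δ, ε, ζ} × {x1, x2, x3} = {(δ,x1), (δ,x2), (δ,x3), (ε,x1), (ε,x2), (ε,x3), (ζ,x1), (ζ,x2), (ζ,x3)}
These 16 distinct sets form the basis B.
Close under arbitrary unions to get τ_{X×Y}; counting gives |τ_{X×Y}| = 40.


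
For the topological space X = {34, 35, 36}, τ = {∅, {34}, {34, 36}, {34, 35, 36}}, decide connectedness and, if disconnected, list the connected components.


(X, τ) is connected.

Find clopen sets (U ∈ τ with X ∖ U ∈ τ):
  U = ∅, X ∖ U = {34, 35, 36} — both open, so U is clopen.
  U = {34, 35, 36}, X ∖ U = ∅ — both open, so U is clopen.
Only trivial clopens (∅ and X) exist, so (X, τ) is connected.
Compute connected components by grouping points that agree on all clopens:
  component: {34, 35, 36}


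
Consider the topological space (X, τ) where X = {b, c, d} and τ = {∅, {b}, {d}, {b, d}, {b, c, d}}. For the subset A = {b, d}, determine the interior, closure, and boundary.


int(A) = {b, d}, cl(A) = {b, c, d}, ∂A = {c}.

Closed sets in (X, τ) are complements of opens:
  closed(X, τ) = {∅, {c}, {b, c}, {c, d}, {b, c, d}}.
int(A) = ⋃ {U ∈ τ : U ⊆ A}. Opens contained in A: ∅, {b}, {d}, {b, d}.
Taking the union of these: int(A) = {b, d}.
cl(A) = ⋂ {C closed : A ⊆ C}. Closed sets containing A: {b, c, d}.
Intersecting these: cl(A) = {b, c, d}.
∂A = cl(A) ∖ int(A) = {b, c, d} ∖ {b, d} = {c}.


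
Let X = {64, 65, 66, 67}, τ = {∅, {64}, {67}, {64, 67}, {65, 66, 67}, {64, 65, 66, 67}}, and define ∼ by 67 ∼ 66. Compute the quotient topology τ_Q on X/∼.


X/∼ = {[64], [65], [66=67]}; |τ_Q| = 4.

Equivalence classes: [64], [65], [66=67].
Quotient map π: X → X/∼ sends 64 ↦ [64], 65 ↦ [65], 66 ↦ [66=67], 67 ↦ [66=67].
For each subset V ⊆ X/∼, compute π^{-1}(V) ⊆ X and check whether π^{-1}(V) ∈ τ. V is open in τ_Q iff π^{-1}(V) ∈ τ.
  V = {}: π^{-1}(V) = ∅ ∈ τ ✓.
  V = {[64]}: π^{-1}(V) = {64} ∈ τ ✓.
  V = {[65]}: π^{-1}(V) = {65} ∉ τ ✗.
  V = {[64], [65]}: π^{-1}(V) = {64, 65} ∉ τ ✗.
  V = {[66=67]}: π^{-1}(V) = {66, 67} ∉ τ ✗.
  V = {[64], [66=67]}: π^{-1}(V) = {64, 66, 67} ∉ τ ✗.
  V = {[65], [66=67]}: π^{-1}(V) = {65, 66, 67} ∈ τ ✓.
  V = {[64], [65], [66=67]}: π^{-1}(V) = {64, 65, 66, 67} ∈ τ ✓.
Open sets in the quotient: τ_Q = {{}, {[64]}, {[65], [66=67]}, {[64], [65], [66=67]}} (4 elements).


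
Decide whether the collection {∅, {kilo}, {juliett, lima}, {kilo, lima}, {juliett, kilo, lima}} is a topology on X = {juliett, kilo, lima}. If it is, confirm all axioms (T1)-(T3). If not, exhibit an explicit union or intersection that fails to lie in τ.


τ is NOT a topology on X.

Axiom (T1): ∅ ∈ τ? Yes; X ∈ τ? Yes.
Axiom (T2/T3): check pairwise unions and intersections of members of τ.
Counterexample for (T3): {juliett, lima} ∩ {kilo, lima} = {lima} ∉ τ. Therefore τ is NOT a topology.


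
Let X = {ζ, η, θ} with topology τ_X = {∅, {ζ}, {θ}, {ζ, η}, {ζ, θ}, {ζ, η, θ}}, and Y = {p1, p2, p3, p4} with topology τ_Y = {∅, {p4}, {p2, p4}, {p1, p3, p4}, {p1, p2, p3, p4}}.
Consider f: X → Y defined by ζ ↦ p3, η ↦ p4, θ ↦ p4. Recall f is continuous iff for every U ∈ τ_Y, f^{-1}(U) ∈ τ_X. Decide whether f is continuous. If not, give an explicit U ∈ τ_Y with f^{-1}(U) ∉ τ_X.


f is NOT continuous.

Compute f^{-1}(U) for each U ∈ τ_Y:
  U = ∅: f^{-1}(U) = ∅ ∈ τ_X ✓.
  U = {p4}: f^{-1}(U) = {η, θ} ∉ τ_X ✗.
  U = {p2, p4}: f^{-1}(U) = {η, θ} ∉ τ_X ✗.
  U = {p1, p3, p4}: f^{-1}(U) = {ζ, η, θ} ∈ τ_X ✓.
  U = {p1, p2, p3, p4}: f^{-1}(U) = {ζ, η, θ} ∈ τ_X ✓.
Found U = {p4} with f^{-1}(U) = {η, θ} not in τ_X. Therefore f is NOT continuous.


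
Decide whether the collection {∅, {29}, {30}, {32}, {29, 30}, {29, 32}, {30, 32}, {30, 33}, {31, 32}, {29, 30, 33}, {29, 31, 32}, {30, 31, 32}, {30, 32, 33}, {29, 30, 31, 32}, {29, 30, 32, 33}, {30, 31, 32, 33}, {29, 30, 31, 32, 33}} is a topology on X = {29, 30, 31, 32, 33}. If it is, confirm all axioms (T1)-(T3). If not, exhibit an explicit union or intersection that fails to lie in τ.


τ is NOT a topology on X.

Axiom (T1): ∅ ∈ τ? Yes; X ∈ τ? Yes.
Axiom (T2/T3): check pairwise unions and intersections of members of τ.
Counterexample for (T2): {29} ∪ {30, 32} = {29, 30, 32} ∉ τ. Therefore τ is NOT a topology.


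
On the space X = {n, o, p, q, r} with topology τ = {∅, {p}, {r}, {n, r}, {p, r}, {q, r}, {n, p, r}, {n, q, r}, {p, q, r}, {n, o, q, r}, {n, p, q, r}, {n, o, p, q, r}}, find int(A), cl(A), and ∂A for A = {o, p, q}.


int(A) = {p}, cl(A) = {o, p, q}, ∂A = {o, q}.

Closed sets in (X, τ) are complements of opens:
  closed(X, τ) = {∅, {o}, {p}, {n, o}, {o, p}, {o, q}, {n, o, p}, {n, o, q}, {o, p, q}, {n, o, p, q}, {n, o, q, r}, {n, o, p, q, r}}.
int(A) = ⋃ {U ∈ τ : U ⊆ A}. Opens contained in A: ∅, {p}.
Taking the union of these: int(A) = {p}.
cl(A) = ⋂ {C closed : A ⊆ C}. Closed sets containing A: {o, p, q}, {n, o, p, q}, {n, o, p, q, r}.
Intersecting these: cl(A) = {o, p, q}.
∂A = cl(A) ∖ int(A) = {o, p, q} ∖ {p} = {o, q}.


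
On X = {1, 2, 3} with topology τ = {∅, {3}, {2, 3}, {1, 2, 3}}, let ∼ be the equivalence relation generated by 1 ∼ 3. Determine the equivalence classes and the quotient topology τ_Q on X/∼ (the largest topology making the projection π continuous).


X/∼ = {[1=3], [2]}; |τ_Q| = 2.

Equivalence classes: [1=3], [2].
Quotient map π: X → X/∼ sends 1 ↦ [1=3], 2 ↦ [2], 3 ↦ [1=3].
For each subset V ⊆ X/∼, compute π^{-1}(V) ⊆ X and check whether π^{-1}(V) ∈ τ. V is open in τ_Q iff π^{-1}(V) ∈ τ.
  V = {}: π^{-1}(V) = ∅ ∈ τ ✓.
  V = {[1=3]}: π^{-1}(V) = {1, 3} ∉ τ ✗.
  V = {[2]}: π^{-1}(V) = {2} ∉ τ ✗.
  V = {[1=3], [2]}: π^{-1}(V) = {1, 2, 3} ∈ τ ✓.
Open sets in the quotient: τ_Q = {{}, {[1=3], [2]}} (2 elements).


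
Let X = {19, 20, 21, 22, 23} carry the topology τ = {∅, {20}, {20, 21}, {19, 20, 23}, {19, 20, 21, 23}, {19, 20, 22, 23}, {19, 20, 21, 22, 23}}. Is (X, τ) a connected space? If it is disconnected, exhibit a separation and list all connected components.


(X, τ) is connected.

Find clopen sets (U ∈ τ with X ∖ U ∈ τ):
  U = ∅, X ∖ U = {19, 20, 21, 22, 23} — both open, so U is clopen.
  U = {19, 20, 21, 22, 23}, X ∖ U = ∅ — both open, so U is clopen.
Only trivial clopens (∅ and X) exist, so (X, τ) is connected.
Compute connected components by grouping points that agree on all clopens:
  component: {19, 20, 21, 22, 23}


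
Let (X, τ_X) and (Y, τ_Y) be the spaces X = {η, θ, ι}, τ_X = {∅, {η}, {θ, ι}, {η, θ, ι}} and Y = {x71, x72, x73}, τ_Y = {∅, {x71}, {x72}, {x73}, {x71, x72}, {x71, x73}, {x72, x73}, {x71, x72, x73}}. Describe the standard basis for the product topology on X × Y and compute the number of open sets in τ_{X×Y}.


Basis B = {∅ × ∅, {η} × {x71}, {η} × {x72}, {η} × {x73}, {η} × {x71, x72}, {η} × {x71, x73}, {η} × {x72, x73}, {θ, ι} × {x71}, {θ, ι} × {x72}, {θ, ι} × {x73}, {η} × {x71, x72, x73}, {η, θ, ι} × {x71}, {η, θ, ι} × {x72}, {η, θ, ι} × {x73}, {θ, ι} × {x71, x72}, {θ, ι} × {x71, x73}, {θ, ι} × {x72, x73}, {η, θ, ι} × {x71, x72}, {η, θ, ι} × {x71, x73}, {η, θ, ι} × {x72, x73}, {θ, ι} × {x71, x72, x73}, {η, θ, ι} × {x71, x72, x73}}; |τ_{X×Y}| = 64.

Enumerate products U × V with U ∈ τ_X, V ∈ τ_Y (deduplicated):
  ∅ × ∅ = {} (∅)
  {η} × {x71} = {(η,x71)}
  {η} × {x72} = {(η,x72)}
  {η} × {x73} = {(η,x73)}
  {η} × {x71, x72} = {(η,x71), (η,x72)}
  {η} × {x71, x73} = {(η,x71), (η,x73)}
  {η} × {x72, x73} = {(η,x72), (η,x73)}
  {θ, ι} × {x71} = {(θ,x71), (ι,x71)}
  {θ, ι} × {x72} = {(θ,x72), (ι,x72)}
  {θ, ι} × {x73} = {(θ,x73), (ι,x73)}
  {η} × {x71, x72, x73} = {(η,x71), (η,x72), (η,x73)}
  {η, θ, ι} × {x71} = {(η,x71), (θ,x71), (ι,x71)}
  {η, θ, ι} × {x72} = {(η,x72), (θ,x72), (ι,x72)}
  {η, θ, ι} × {x73} = {(η,x73), (θ,x73), (ι,x73)}
  {θ, ι} × {x71, x72} = {(θ,x71), (θ,x72), (ι,x71), (ι,x72)}
  {θ, ι} × {x71, x73} = {(θ,x71), (θ,x73), (ι,x71), (ι,x73)}
  {θ, ι} × {x72, x73} = {(θ,x72), (θ,x73), (ι,x72), (ι,x73)}
  {η, θ, ι} × {x71, x72} = {(η,x71), (η,x72), (θ,x71), (θ,x72), (ι,x71), (ι,x72)}
  {η, θ, ι} × {x71, x73} = {(η,x71), (η,x73), (θ,x71), (θ,x73), (ι,x71), (ι,x73)}
  {η, θ, ι} × {x72, x73} = {(η,x72), (η,x73), (θ,x72), (θ,x73), (ι,x72), (ι,x73)}
  {θ, ι} × {x71, x72, x73} = {(θ,x71), (θ,x72), (θ,x73), (ι,x71), (ι,x72), (ι,x73)}
  {η, θ, ι} × {x71, x72, x73} = {(η,x71), (η,x72), (η,x73), (θ,x71), (θ,x72), (θ,x73), (ι,x71), (ι,x72), (ι,x73)}
These 22 distinct sets form the basis B.
Close under arbitrary unions to get τ_{X×Y}; counting gives |τ_{X×Y}| = 64.


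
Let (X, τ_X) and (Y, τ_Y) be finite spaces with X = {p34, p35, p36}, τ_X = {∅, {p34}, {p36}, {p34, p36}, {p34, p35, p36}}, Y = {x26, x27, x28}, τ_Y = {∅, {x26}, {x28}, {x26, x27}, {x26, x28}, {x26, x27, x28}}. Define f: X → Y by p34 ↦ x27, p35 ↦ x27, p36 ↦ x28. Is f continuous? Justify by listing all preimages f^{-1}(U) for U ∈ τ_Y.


f is NOT continuous.

Compute f^{-1}(U) for each U ∈ τ_Y:
  U = ∅: f^{-1}(U) = ∅ ∈ τ_X ✓.
  U = {x26}: f^{-1}(U) = ∅ ∈ τ_X ✓.
  U = {x28}: f^{-1}(U) = {p36} ∈ τ_X ✓.
  U = {x26, x27}: f^{-1}(U) = {p34, p35} ∉ τ_X ✗.
  U = {x26, x28}: f^{-1}(U) = {p36} ∈ τ_X ✓.
  U = {x26, x27, x28}: f^{-1}(U) = {p34, p35, p36} ∈ τ_X ✓.
Found U = {x26, x27} with f^{-1}(U) = {p34, p35} not in τ_X. Therefore f is NOT continuous.


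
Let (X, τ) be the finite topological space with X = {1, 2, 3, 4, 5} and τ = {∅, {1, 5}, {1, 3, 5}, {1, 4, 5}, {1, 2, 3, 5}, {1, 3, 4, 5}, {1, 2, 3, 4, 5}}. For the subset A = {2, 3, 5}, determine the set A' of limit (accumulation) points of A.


A' = {1, 2, 3, 4}

For each x ∈ X, list the open sets U ∈ τ with x ∈ U, then check whether U ∩ (A ∖ {x}) ≠ ∅ for every such U.
  x = 1: opens ∋ x are {1, 5}, {1, 3, 5}, {1, 4, 5}, {1, 2, 3, 5}, {1, 3, 4, 5}, {1, 2, 3, 4, 5}; each meets A ∖ {1}, so x IS a limit point.
  x = 2: opens ∋ x are {1, 2, 3, 5}, {1, 2, 3, 4, 5}; each meets A ∖ {2}, so x IS a limit point.
  x = 3: opens ∋ x are {1, 3, 5}, {1, 2, 3, 5}, {1, 3, 4, 5}, {1, 2, 3, 4, 5}; each meets A ∖ {3}, so x IS a limit point.
  x = 4: opens ∋ x are {1, 4, 5}, {1, 3, 4, 5}, {1, 2, 3, 4, 5}; each meets A ∖ {4}, so x IS a limit point.
  x = 5: open {1, 5} ∋ x has {1, 5} ∩ (A ∖ {5}) = ∅, so x is NOT a limit point.
Collecting: A' = {1, 2, 3, 4}.
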